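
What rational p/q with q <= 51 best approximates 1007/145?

125/18

Expand x = 1007/145 as a continued fraction with the Euclidean algorithm:
  1007 = 6*145 + 137, so a_0 = 6.
  145 = 1*137 + 8, so a_1 = 1.
  137 = 17*8 + 1, so a_2 = 17.
  8 = 8*1 + 0, so a_3 = 8.
so x = [6; 1, 17, 8].
Convergents (p_i = a_i*p_{i-1} + p_{i-2}, q_i = a_i*q_{i-1} + q_{i-2} with p_{-2}=0, p_{-1}=1, q_{-2}=1, q_{-1}=0), until the denominator exceeds 51:
  i=0: a_0=6, p_0 = 6*1 + 0 = 6, q_0 = 6*0 + 1 = 1.
  i=1: a_1=1, p_1 = 1*6 + 1 = 7, q_1 = 1*1 + 0 = 1.
  i=2: a_2=17, p_2 = 17*7 + 6 = 125, q_2 = 17*1 + 1 = 18.
  i=3: a_3=8, p_3 = 8*125 + 7 = 1007, q_3 = 8*18 + 1 = 145.
q_3 = 145 > 51, so the last convergent with denominator <= 51 is p_2/q_2 = 125/18.
The closest fraction with denominator <= 51 is either p_2/q_2 or the intermediate fraction (k*p_2 + p_1)/(k*q_2 + q_1) with the largest k >= 1 whose denominator stays <= 51; these approach x as k grows, and every other convergent or intermediate fraction in range is farther away.
Largest k: floor((51 - q_1)/q_2) = floor((51 - 1)/18) = 2.
That gives (2*125 + 7)/(2*18 + 1) = 257/37.
Compare the errors: |x - 125/18| = |1007*18 - 125*145|/(145*18) = 1/2610, and |x - 257/37| = |1007*37 - 257*145|/(145*37) = 6/5365.
Cross-multiplying, 1*5365 = 5365 < 15660 = 6*2610, so 1/2610 is smaller: the convergent 125/18 is closer to x than 257/37.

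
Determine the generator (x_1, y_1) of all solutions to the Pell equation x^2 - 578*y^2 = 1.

First expand sqrt(578) as a continued fraction. With x_i = (sqrt(578) + m_i)/d_i and (m_0, d_0) = (0, 1): a_0 = floor(sqrt(578)) = 24, since 24^2 = 576 <= 578 < 625 = 25^2.
Iterate m_{i+1} = d_i*a_i - m_i, d_{i+1} = (578 - m_{i+1}^2)/d_i, a_{i+1} = floor((a_0 + m_{i+1})/d_{i+1}):
  m_1 = 1*24 - 0 = 24, d_1 = (578 - 24^2)/1 = 2/1 = 2, a_1 = floor((24 + 24)/2) = 24.
  m_2 = 2*24 - 24 = 24, d_2 = (578 - 24^2)/2 = 2/2 = 1, a_2 = floor((24 + 24)/1) = 48.
  m_3 = 1*48 - 24 = 24, d_3 = (578 - 24^2)/1 = 2/1 = 2: (m_3, d_3) = (m_1, d_1) = (24, 2), so from here the quotients repeat a_1, a_2; the period length is 2.
So sqrt(578) = [24; (24, 48)] with period length k = 2.
k is even, so the fundamental solution of x^2 - 578y^2 = 1 is (p_{k-1}, q_{k-1}) = (p_1, q_1); compute convergents through index 1.
Convergents (p_i = a_i*p_{i-1} + p_{i-2}, q_i = a_i*q_{i-1} + q_{i-2} with p_{-2}=0, p_{-1}=1, q_{-2}=1, q_{-1}=0):
  i=0: a_0=24, p_0 = 24*1 + 0 = 24, q_0 = 24*0 + 1 = 1.
  i=1: a_1=24, p_1 = 24*24 + 1 = 577, q_1 = 24*1 + 0 = 24.
Check: 577^2 - 578*24^2 = 332929 - 332928 = 1, so (x, y) = (577, 24) solves the equation, and by the theorem it is the least positive solution.

(x, y) = (577, 24)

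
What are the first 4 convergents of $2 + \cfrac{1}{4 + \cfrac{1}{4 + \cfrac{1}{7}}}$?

Using the convergent recurrence p_i = a_i*p_{i-1} + p_{i-2}, q_i = a_i*q_{i-1} + q_{i-2} with p_{-2}=0, p_{-1}=1, q_{-2}=1, q_{-1}=0:
  i=0: a_0=2, p_0 = 2*1 + 0 = 2, q_0 = 2*0 + 1 = 1.
  i=1: a_1=4, p_1 = 4*2 + 1 = 9, q_1 = 4*1 + 0 = 4.
  i=2: a_2=4, p_2 = 4*9 + 2 = 38, q_2 = 4*4 + 1 = 17.
  i=3: a_3=7, p_3 = 7*38 + 9 = 275, q_3 = 7*17 + 4 = 123.

2/1, 9/4, 38/17, 275/123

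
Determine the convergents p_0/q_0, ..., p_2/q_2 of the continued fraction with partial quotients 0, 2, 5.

Using the convergent recurrence p_i = a_i*p_{i-1} + p_{i-2}, q_i = a_i*q_{i-1} + q_{i-2} with p_{-2}=0, p_{-1}=1, q_{-2}=1, q_{-1}=0:
  i=0: a_0=0, p_0 = 0*1 + 0 = 0, q_0 = 0*0 + 1 = 1.
  i=1: a_1=2, p_1 = 2*0 + 1 = 1, q_1 = 2*1 + 0 = 2.
  i=2: a_2=5, p_2 = 5*1 + 0 = 5, q_2 = 5*2 + 1 = 11.

0/1, 1/2, 5/11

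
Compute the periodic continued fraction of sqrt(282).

Write x_i = (sqrt(282) + m_i)/d_i with (m_0, d_0) = (0, 1). a_0 = floor(sqrt(282)) = 16, since 16^2 = 256 <= 282 < 289 = 17^2.
Iterate m_{i+1} = d_i*a_i - m_i, d_{i+1} = (282 - m_{i+1}^2)/d_i, a_{i+1} = floor((a_0 + m_{i+1})/d_{i+1}):
  m_1 = 1*16 - 0 = 16, d_1 = (282 - 16^2)/1 = 26/1 = 26, a_1 = floor((16 + 16)/26) = 1.
  m_2 = 26*1 - 16 = 10, d_2 = (282 - 10^2)/26 = 182/26 = 7, a_2 = floor((16 + 10)/7) = 3.
  m_3 = 7*3 - 10 = 11, d_3 = (282 - 11^2)/7 = 161/7 = 23, a_3 = floor((16 + 11)/23) = 1.
  m_4 = 23*1 - 11 = 12, d_4 = (282 - 12^2)/23 = 138/23 = 6, a_4 = floor((16 + 12)/6) = 4.
  m_5 = 6*4 - 12 = 12, d_5 = (282 - 12^2)/6 = 138/6 = 23, a_5 = floor((16 + 12)/23) = 1.
  m_6 = 23*1 - 12 = 11, d_6 = (282 - 11^2)/23 = 161/23 = 7, a_6 = floor((16 + 11)/7) = 3.
  m_7 = 7*3 - 11 = 10, d_7 = (282 - 10^2)/7 = 182/7 = 26, a_7 = floor((16 + 10)/26) = 1.
  m_8 = 26*1 - 10 = 16, d_8 = (282 - 16^2)/26 = 26/26 = 1, a_8 = floor((16 + 16)/1) = 32.
  m_9 = 1*32 - 16 = 16, d_9 = (282 - 16^2)/1 = 26/1 = 26: (m_9, d_9) = (m_1, d_1) = (16, 26), so from here the quotients repeat a_1, ..., a_8; the period length is 8.
Hence the expansion of sqrt(282) is a_0 = 16 followed by the repeating block 1, 3, 1, 4, 1, 3, 1, 32 (period 8).

[16; (1, 3, 1, 4, 1, 3, 1, 32)]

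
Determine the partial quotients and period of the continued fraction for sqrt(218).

[14; (1, 3, 3, 1, 28)]

Write x_i = (sqrt(218) + m_i)/d_i with (m_0, d_0) = (0, 1). a_0 = floor(sqrt(218)) = 14, since 14^2 = 196 <= 218 < 225 = 15^2.
Iterate m_{i+1} = d_i*a_i - m_i, d_{i+1} = (218 - m_{i+1}^2)/d_i, a_{i+1} = floor((a_0 + m_{i+1})/d_{i+1}):
  m_1 = 1*14 - 0 = 14, d_1 = (218 - 14^2)/1 = 22/1 = 22, a_1 = floor((14 + 14)/22) = 1.
  m_2 = 22*1 - 14 = 8, d_2 = (218 - 8^2)/22 = 154/22 = 7, a_2 = floor((14 + 8)/7) = 3.
  m_3 = 7*3 - 8 = 13, d_3 = (218 - 13^2)/7 = 49/7 = 7, a_3 = floor((14 + 13)/7) = 3.
  m_4 = 7*3 - 13 = 8, d_4 = (218 - 8^2)/7 = 154/7 = 22, a_4 = floor((14 + 8)/22) = 1.
  m_5 = 22*1 - 8 = 14, d_5 = (218 - 14^2)/22 = 22/22 = 1, a_5 = floor((14 + 14)/1) = 28.
  m_6 = 1*28 - 14 = 14, d_6 = (218 - 14^2)/1 = 22/1 = 22: (m_6, d_6) = (m_1, d_1) = (14, 22), so from here the quotients repeat a_1, ..., a_5; the period length is 5.
Hence the expansion of sqrt(218) is a_0 = 14 followed by the repeating block 1, 3, 3, 1, 28 (period 5).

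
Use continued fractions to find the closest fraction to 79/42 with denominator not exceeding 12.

Expand x = 79/42 as a continued fraction with the Euclidean algorithm:
  79 = 1*42 + 37, so a_0 = 1.
  42 = 1*37 + 5, so a_1 = 1.
  37 = 7*5 + 2, so a_2 = 7.
  5 = 2*2 + 1, so a_3 = 2.
  2 = 2*1 + 0, so a_4 = 2.
so x = [1; 1, 7, 2, 2].
Convergents (p_i = a_i*p_{i-1} + p_{i-2}, q_i = a_i*q_{i-1} + q_{i-2} with p_{-2}=0, p_{-1}=1, q_{-2}=1, q_{-1}=0), until the denominator exceeds 12:
  i=0: a_0=1, p_0 = 1*1 + 0 = 1, q_0 = 1*0 + 1 = 1.
  i=1: a_1=1, p_1 = 1*1 + 1 = 2, q_1 = 1*1 + 0 = 1.
  i=2: a_2=7, p_2 = 7*2 + 1 = 15, q_2 = 7*1 + 1 = 8.
  i=3: a_3=2, p_3 = 2*15 + 2 = 32, q_3 = 2*8 + 1 = 17.
q_3 = 17 > 12, so the last convergent with denominator <= 12 is p_2/q_2 = 15/8.
The closest fraction with denominator <= 12 is either p_2/q_2 or the intermediate fraction (k*p_2 + p_1)/(k*q_2 + q_1) with the largest k >= 1 whose denominator stays <= 12; these approach x as k grows, and every other convergent or intermediate fraction in range is farther away.
Largest k: floor((12 - q_1)/q_2) = floor((12 - 1)/8) = 1.
That gives (1*15 + 2)/(1*8 + 1) = 17/9.
Compare the errors: |x - 15/8| = |79*8 - 15*42|/(42*8) = 2/336, and |x - 17/9| = |79*9 - 17*42|/(42*9) = 3/378.
Cross-multiplying, 2*378 = 756 < 1008 = 3*336, so 2/336 is smaller: the convergent 15/8 is closer to x than 17/9.

15/8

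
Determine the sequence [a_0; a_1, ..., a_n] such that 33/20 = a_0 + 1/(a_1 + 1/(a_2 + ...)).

Run the Euclidean algorithm on 33 and 20; the successive quotients are the partial quotients a_0, a_1, ... (each step inverts the fractional part left over by the previous one):
  33 = 1*20 + 13, so a_0 = 1.
  20 = 1*13 + 7, so a_1 = 1.
  13 = 1*7 + 6, so a_2 = 1.
  7 = 1*6 + 1, so a_3 = 1.
  6 = 6*1 + 0, so a_4 = 6.
The remainder reaches 0 after 5 divisions, so the expansion has 5 partial quotients, read off in order.

[1; 1, 1, 1, 6]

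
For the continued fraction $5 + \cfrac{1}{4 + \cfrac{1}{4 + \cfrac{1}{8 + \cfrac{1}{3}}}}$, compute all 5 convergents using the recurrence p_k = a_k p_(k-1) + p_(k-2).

Using the convergent recurrence p_i = a_i*p_{i-1} + p_{i-2}, q_i = a_i*q_{i-1} + q_{i-2} with p_{-2}=0, p_{-1}=1, q_{-2}=1, q_{-1}=0:
  i=0: a_0=5, p_0 = 5*1 + 0 = 5, q_0 = 5*0 + 1 = 1.
  i=1: a_1=4, p_1 = 4*5 + 1 = 21, q_1 = 4*1 + 0 = 4.
  i=2: a_2=4, p_2 = 4*21 + 5 = 89, q_2 = 4*4 + 1 = 17.
  i=3: a_3=8, p_3 = 8*89 + 21 = 733, q_3 = 8*17 + 4 = 140.
  i=4: a_4=3, p_4 = 3*733 + 89 = 2288, q_4 = 3*140 + 17 = 437.

5/1, 21/4, 89/17, 733/140, 2288/437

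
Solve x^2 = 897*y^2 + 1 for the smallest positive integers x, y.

First expand sqrt(897) as a continued fraction. With x_i = (sqrt(897) + m_i)/d_i and (m_0, d_0) = (0, 1): a_0 = floor(sqrt(897)) = 29, since 29^2 = 841 <= 897 < 900 = 30^2.
Iterate m_{i+1} = d_i*a_i - m_i, d_{i+1} = (897 - m_{i+1}^2)/d_i, a_{i+1} = floor((a_0 + m_{i+1})/d_{i+1}):
  m_1 = 1*29 - 0 = 29, d_1 = (897 - 29^2)/1 = 56/1 = 56, a_1 = floor((29 + 29)/56) = 1.
  m_2 = 56*1 - 29 = 27, d_2 = (897 - 27^2)/56 = 168/56 = 3, a_2 = floor((29 + 27)/3) = 18.
  m_3 = 3*18 - 27 = 27, d_3 = (897 - 27^2)/3 = 168/3 = 56, a_3 = floor((29 + 27)/56) = 1.
  m_4 = 56*1 - 27 = 29, d_4 = (897 - 29^2)/56 = 56/56 = 1, a_4 = floor((29 + 29)/1) = 58.
  m_5 = 1*58 - 29 = 29, d_5 = (897 - 29^2)/1 = 56/1 = 56: (m_5, d_5) = (m_1, d_1) = (29, 56), so from here the quotients repeat a_1, ..., a_4; the period length is 4.
So sqrt(897) = [29; (1, 18, 1, 58)] with period length k = 4.
k is even, so the fundamental solution of x^2 - 897y^2 = 1 is (p_{k-1}, q_{k-1}) = (p_3, q_3); compute convergents through index 3.
Convergents (p_i = a_i*p_{i-1} + p_{i-2}, q_i = a_i*q_{i-1} + q_{i-2} with p_{-2}=0, p_{-1}=1, q_{-2}=1, q_{-1}=0):
  i=0: a_0=29, p_0 = 29*1 + 0 = 29, q_0 = 29*0 + 1 = 1.
  i=1: a_1=1, p_1 = 1*29 + 1 = 30, q_1 = 1*1 + 0 = 1.
  i=2: a_2=18, p_2 = 18*30 + 29 = 569, q_2 = 18*1 + 1 = 19.
  i=3: a_3=1, p_3 = 1*569 + 30 = 599, q_3 = 1*19 + 1 = 20.
Check: 599^2 - 897*20^2 = 358801 - 358800 = 1, so (x, y) = (599, 20) solves the equation, and by the theorem it is the least positive solution.

(x, y) = (599, 20)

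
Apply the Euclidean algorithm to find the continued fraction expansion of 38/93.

Run the Euclidean algorithm on 38 and 93; the successive quotients are the partial quotients a_0, a_1, ... (each step inverts the fractional part left over by the previous one):
  38 = 0*93 + 38, so a_0 = 0.
  93 = 2*38 + 17, so a_1 = 2.
  38 = 2*17 + 4, so a_2 = 2.
  17 = 4*4 + 1, so a_3 = 4.
  4 = 4*1 + 0, so a_4 = 4.
The remainder reaches 0 after 5 divisions, so the expansion has 5 partial quotients, read off in order.

[0; 2, 2, 4, 4]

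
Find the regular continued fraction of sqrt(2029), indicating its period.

[45; (22, 1, 1, 22, 90)]

Write x_i = (sqrt(2029) + m_i)/d_i with (m_0, d_0) = (0, 1). a_0 = floor(sqrt(2029)) = 45, since 45^2 = 2025 <= 2029 < 2116 = 46^2.
Iterate m_{i+1} = d_i*a_i - m_i, d_{i+1} = (2029 - m_{i+1}^2)/d_i, a_{i+1} = floor((a_0 + m_{i+1})/d_{i+1}):
  m_1 = 1*45 - 0 = 45, d_1 = (2029 - 45^2)/1 = 4/1 = 4, a_1 = floor((45 + 45)/4) = 22.
  m_2 = 4*22 - 45 = 43, d_2 = (2029 - 43^2)/4 = 180/4 = 45, a_2 = floor((45 + 43)/45) = 1.
  m_3 = 45*1 - 43 = 2, d_3 = (2029 - 2^2)/45 = 2025/45 = 45, a_3 = floor((45 + 2)/45) = 1.
  m_4 = 45*1 - 2 = 43, d_4 = (2029 - 43^2)/45 = 180/45 = 4, a_4 = floor((45 + 43)/4) = 22.
  m_5 = 4*22 - 43 = 45, d_5 = (2029 - 45^2)/4 = 4/4 = 1, a_5 = floor((45 + 45)/1) = 90.
  m_6 = 1*90 - 45 = 45, d_6 = (2029 - 45^2)/1 = 4/1 = 4: (m_6, d_6) = (m_1, d_1) = (45, 4), so from here the quotients repeat a_1, ..., a_5; the period length is 5.
Hence the expansion of sqrt(2029) is a_0 = 45 followed by the repeating block 22, 1, 1, 22, 90 (period 5).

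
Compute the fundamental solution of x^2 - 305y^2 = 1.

(x, y) = (489, 28)

First expand sqrt(305) as a continued fraction. With x_i = (sqrt(305) + m_i)/d_i and (m_0, d_0) = (0, 1): a_0 = floor(sqrt(305)) = 17, since 17^2 = 289 <= 305 < 324 = 18^2.
Iterate m_{i+1} = d_i*a_i - m_i, d_{i+1} = (305 - m_{i+1}^2)/d_i, a_{i+1} = floor((a_0 + m_{i+1})/d_{i+1}):
  m_1 = 1*17 - 0 = 17, d_1 = (305 - 17^2)/1 = 16/1 = 16, a_1 = floor((17 + 17)/16) = 2.
  m_2 = 16*2 - 17 = 15, d_2 = (305 - 15^2)/16 = 80/16 = 5, a_2 = floor((17 + 15)/5) = 6.
  m_3 = 5*6 - 15 = 15, d_3 = (305 - 15^2)/5 = 80/5 = 16, a_3 = floor((17 + 15)/16) = 2.
  m_4 = 16*2 - 15 = 17, d_4 = (305 - 17^2)/16 = 16/16 = 1, a_4 = floor((17 + 17)/1) = 34.
  m_5 = 1*34 - 17 = 17, d_5 = (305 - 17^2)/1 = 16/1 = 16: (m_5, d_5) = (m_1, d_1) = (17, 16), so from here the quotients repeat a_1, ..., a_4; the period length is 4.
So sqrt(305) = [17; (2, 6, 2, 34)] with period length k = 4.
k is even, so the fundamental solution of x^2 - 305y^2 = 1 is (p_{k-1}, q_{k-1}) = (p_3, q_3); compute convergents through index 3.
Convergents (p_i = a_i*p_{i-1} + p_{i-2}, q_i = a_i*q_{i-1} + q_{i-2} with p_{-2}=0, p_{-1}=1, q_{-2}=1, q_{-1}=0):
  i=0: a_0=17, p_0 = 17*1 + 0 = 17, q_0 = 17*0 + 1 = 1.
  i=1: a_1=2, p_1 = 2*17 + 1 = 35, q_1 = 2*1 + 0 = 2.
  i=2: a_2=6, p_2 = 6*35 + 17 = 227, q_2 = 6*2 + 1 = 13.
  i=3: a_3=2, p_3 = 2*227 + 35 = 489, q_3 = 2*13 + 2 = 28.
Check: 489^2 - 305*28^2 = 239121 - 239120 = 1, so (x, y) = (489, 28) solves the equation, and by the theorem it is the least positive solution.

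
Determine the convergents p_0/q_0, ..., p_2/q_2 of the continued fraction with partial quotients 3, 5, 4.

Using the convergent recurrence p_i = a_i*p_{i-1} + p_{i-2}, q_i = a_i*q_{i-1} + q_{i-2} with p_{-2}=0, p_{-1}=1, q_{-2}=1, q_{-1}=0:
  i=0: a_0=3, p_0 = 3*1 + 0 = 3, q_0 = 3*0 + 1 = 1.
  i=1: a_1=5, p_1 = 5*3 + 1 = 16, q_1 = 5*1 + 0 = 5.
  i=2: a_2=4, p_2 = 4*16 + 3 = 67, q_2 = 4*5 + 1 = 21.

3/1, 16/5, 67/21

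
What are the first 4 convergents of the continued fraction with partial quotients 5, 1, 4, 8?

5/1, 6/1, 29/5, 238/41

Using the convergent recurrence p_i = a_i*p_{i-1} + p_{i-2}, q_i = a_i*q_{i-1} + q_{i-2} with p_{-2}=0, p_{-1}=1, q_{-2}=1, q_{-1}=0:
  i=0: a_0=5, p_0 = 5*1 + 0 = 5, q_0 = 5*0 + 1 = 1.
  i=1: a_1=1, p_1 = 1*5 + 1 = 6, q_1 = 1*1 + 0 = 1.
  i=2: a_2=4, p_2 = 4*6 + 5 = 29, q_2 = 4*1 + 1 = 5.
  i=3: a_3=8, p_3 = 8*29 + 6 = 238, q_3 = 8*5 + 1 = 41.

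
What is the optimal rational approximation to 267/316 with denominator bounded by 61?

49/58

Expand x = 267/316 as a continued fraction with the Euclidean algorithm:
  267 = 0*316 + 267, so a_0 = 0.
  316 = 1*267 + 49, so a_1 = 1.
  267 = 5*49 + 22, so a_2 = 5.
  49 = 2*22 + 5, so a_3 = 2.
  22 = 4*5 + 2, so a_4 = 4.
  5 = 2*2 + 1, so a_5 = 2.
  2 = 2*1 + 0, so a_6 = 2.
so x = [0; 1, 5, 2, 4, 2, 2].
Convergents (p_i = a_i*p_{i-1} + p_{i-2}, q_i = a_i*q_{i-1} + q_{i-2} with p_{-2}=0, p_{-1}=1, q_{-2}=1, q_{-1}=0), until the denominator exceeds 61:
  i=0: a_0=0, p_0 = 0*1 + 0 = 0, q_0 = 0*0 + 1 = 1.
  i=1: a_1=1, p_1 = 1*0 + 1 = 1, q_1 = 1*1 + 0 = 1.
  i=2: a_2=5, p_2 = 5*1 + 0 = 5, q_2 = 5*1 + 1 = 6.
  i=3: a_3=2, p_3 = 2*5 + 1 = 11, q_3 = 2*6 + 1 = 13.
  i=4: a_4=4, p_4 = 4*11 + 5 = 49, q_4 = 4*13 + 6 = 58.
  i=5: a_5=2, p_5 = 2*49 + 11 = 109, q_5 = 2*58 + 13 = 129.
q_5 = 129 > 61, so the last convergent with denominator <= 61 is p_4/q_4 = 49/58.
The closest fraction with denominator <= 61 is either p_4/q_4 or the intermediate fraction (k*p_4 + p_3)/(k*q_4 + q_3) with the largest k >= 1 whose denominator stays <= 61; these approach x as k grows, and every other convergent or intermediate fraction in range is farther away.
Largest k: floor((61 - q_3)/q_4) = floor((61 - 13)/58) = 0.
Since k = 0, no intermediate fraction beyond p_4/q_4 has denominator <= 61, so the convergent 49/58 is the closest (its error is |267*58 - 49*316|/(316*58) = 2/18328).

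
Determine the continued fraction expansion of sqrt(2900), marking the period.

[53; (1, 5, 1, 2, 1, 5, 1, 106)]

Write x_i = (sqrt(2900) + m_i)/d_i with (m_0, d_0) = (0, 1). a_0 = floor(sqrt(2900)) = 53, since 53^2 = 2809 <= 2900 < 2916 = 54^2.
Iterate m_{i+1} = d_i*a_i - m_i, d_{i+1} = (2900 - m_{i+1}^2)/d_i, a_{i+1} = floor((a_0 + m_{i+1})/d_{i+1}):
  m_1 = 1*53 - 0 = 53, d_1 = (2900 - 53^2)/1 = 91/1 = 91, a_1 = floor((53 + 53)/91) = 1.
  m_2 = 91*1 - 53 = 38, d_2 = (2900 - 38^2)/91 = 1456/91 = 16, a_2 = floor((53 + 38)/16) = 5.
  m_3 = 16*5 - 38 = 42, d_3 = (2900 - 42^2)/16 = 1136/16 = 71, a_3 = floor((53 + 42)/71) = 1.
  m_4 = 71*1 - 42 = 29, d_4 = (2900 - 29^2)/71 = 2059/71 = 29, a_4 = floor((53 + 29)/29) = 2.
  m_5 = 29*2 - 29 = 29, d_5 = (2900 - 29^2)/29 = 2059/29 = 71, a_5 = floor((53 + 29)/71) = 1.
  m_6 = 71*1 - 29 = 42, d_6 = (2900 - 42^2)/71 = 1136/71 = 16, a_6 = floor((53 + 42)/16) = 5.
  m_7 = 16*5 - 42 = 38, d_7 = (2900 - 38^2)/16 = 1456/16 = 91, a_7 = floor((53 + 38)/91) = 1.
  m_8 = 91*1 - 38 = 53, d_8 = (2900 - 53^2)/91 = 91/91 = 1, a_8 = floor((53 + 53)/1) = 106.
  m_9 = 1*106 - 53 = 53, d_9 = (2900 - 53^2)/1 = 91/1 = 91: (m_9, d_9) = (m_1, d_1) = (53, 91), so from here the quotients repeat a_1, ..., a_8; the period length is 8.
Hence the expansion of sqrt(2900) is a_0 = 53 followed by the repeating block 1, 5, 1, 2, 1, 5, 1, 106 (period 8).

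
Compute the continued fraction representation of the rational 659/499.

Run the Euclidean algorithm on 659 and 499; the successive quotients are the partial quotients a_0, a_1, ... (each step inverts the fractional part left over by the previous one):
  659 = 1*499 + 160, so a_0 = 1.
  499 = 3*160 + 19, so a_1 = 3.
  160 = 8*19 + 8, so a_2 = 8.
  19 = 2*8 + 3, so a_3 = 2.
  8 = 2*3 + 2, so a_4 = 2.
  3 = 1*2 + 1, so a_5 = 1.
  2 = 2*1 + 0, so a_6 = 2.
The remainder reaches 0 after 7 divisions, so the expansion has 7 partial quotients, read off in order.

[1; 3, 8, 2, 2, 1, 2]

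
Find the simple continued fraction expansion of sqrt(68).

[8; (4, 16)]

Write x_i = (sqrt(68) + m_i)/d_i with (m_0, d_0) = (0, 1). a_0 = floor(sqrt(68)) = 8, since 8^2 = 64 <= 68 < 81 = 9^2.
Iterate m_{i+1} = d_i*a_i - m_i, d_{i+1} = (68 - m_{i+1}^2)/d_i, a_{i+1} = floor((a_0 + m_{i+1})/d_{i+1}):
  m_1 = 1*8 - 0 = 8, d_1 = (68 - 8^2)/1 = 4/1 = 4, a_1 = floor((8 + 8)/4) = 4.
  m_2 = 4*4 - 8 = 8, d_2 = (68 - 8^2)/4 = 4/4 = 1, a_2 = floor((8 + 8)/1) = 16.
  m_3 = 1*16 - 8 = 8, d_3 = (68 - 8^2)/1 = 4/1 = 4: (m_3, d_3) = (m_1, d_1) = (8, 4), so from here the quotients repeat a_1, a_2; the period length is 2.
Hence the expansion of sqrt(68) is a_0 = 8 followed by the repeating block 4, 16 (period 2).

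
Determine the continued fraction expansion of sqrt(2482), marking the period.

Write x_i = (sqrt(2482) + m_i)/d_i with (m_0, d_0) = (0, 1). a_0 = floor(sqrt(2482)) = 49, since 49^2 = 2401 <= 2482 < 2500 = 50^2.
Iterate m_{i+1} = d_i*a_i - m_i, d_{i+1} = (2482 - m_{i+1}^2)/d_i, a_{i+1} = floor((a_0 + m_{i+1})/d_{i+1}):
  m_1 = 1*49 - 0 = 49, d_1 = (2482 - 49^2)/1 = 81/1 = 81, a_1 = floor((49 + 49)/81) = 1.
  m_2 = 81*1 - 49 = 32, d_2 = (2482 - 32^2)/81 = 1458/81 = 18, a_2 = floor((49 + 32)/18) = 4.
  m_3 = 18*4 - 32 = 40, d_3 = (2482 - 40^2)/18 = 882/18 = 49, a_3 = floor((49 + 40)/49) = 1.
  m_4 = 49*1 - 40 = 9, d_4 = (2482 - 9^2)/49 = 2401/49 = 49, a_4 = floor((49 + 9)/49) = 1.
  m_5 = 49*1 - 9 = 40, d_5 = (2482 - 40^2)/49 = 882/49 = 18, a_5 = floor((49 + 40)/18) = 4.
  m_6 = 18*4 - 40 = 32, d_6 = (2482 - 32^2)/18 = 1458/18 = 81, a_6 = floor((49 + 32)/81) = 1.
  m_7 = 81*1 - 32 = 49, d_7 = (2482 - 49^2)/81 = 81/81 = 1, a_7 = floor((49 + 49)/1) = 98.
  m_8 = 1*98 - 49 = 49, d_8 = (2482 - 49^2)/1 = 81/1 = 81: (m_8, d_8) = (m_1, d_1) = (49, 81), so from here the quotients repeat a_1, ..., a_7; the period length is 7.
Hence the expansion of sqrt(2482) is a_0 = 49 followed by the repeating block 1, 4, 1, 1, 4, 1, 98 (period 7).

[49; (1, 4, 1, 1, 4, 1, 98)]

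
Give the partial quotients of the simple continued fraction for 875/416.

Run the Euclidean algorithm on 875 and 416; the successive quotients are the partial quotients a_0, a_1, ... (each step inverts the fractional part left over by the previous one):
  875 = 2*416 + 43, so a_0 = 2.
  416 = 9*43 + 29, so a_1 = 9.
  43 = 1*29 + 14, so a_2 = 1.
  29 = 2*14 + 1, so a_3 = 2.
  14 = 14*1 + 0, so a_4 = 14.
The remainder reaches 0 after 5 divisions, so the expansion has 5 partial quotients, read off in order.

[2; 9, 1, 2, 14]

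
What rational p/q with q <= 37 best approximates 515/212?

17/7

Expand x = 515/212 as a continued fraction with the Euclidean algorithm:
  515 = 2*212 + 91, so a_0 = 2.
  212 = 2*91 + 30, so a_1 = 2.
  91 = 3*30 + 1, so a_2 = 3.
  30 = 30*1 + 0, so a_3 = 30.
so x = [2; 2, 3, 30].
Convergents (p_i = a_i*p_{i-1} + p_{i-2}, q_i = a_i*q_{i-1} + q_{i-2} with p_{-2}=0, p_{-1}=1, q_{-2}=1, q_{-1}=0), until the denominator exceeds 37:
  i=0: a_0=2, p_0 = 2*1 + 0 = 2, q_0 = 2*0 + 1 = 1.
  i=1: a_1=2, p_1 = 2*2 + 1 = 5, q_1 = 2*1 + 0 = 2.
  i=2: a_2=3, p_2 = 3*5 + 2 = 17, q_2 = 3*2 + 1 = 7.
  i=3: a_3=30, p_3 = 30*17 + 5 = 515, q_3 = 30*7 + 2 = 212.
q_3 = 212 > 37, so the last convergent with denominator <= 37 is p_2/q_2 = 17/7.
The closest fraction with denominator <= 37 is either p_2/q_2 or the intermediate fraction (k*p_2 + p_1)/(k*q_2 + q_1) with the largest k >= 1 whose denominator stays <= 37; these approach x as k grows, and every other convergent or intermediate fraction in range is farther away.
Largest k: floor((37 - q_1)/q_2) = floor((37 - 2)/7) = 5.
That gives (5*17 + 5)/(5*7 + 2) = 90/37.
Compare the errors: |x - 17/7| = |515*7 - 17*212|/(212*7) = 1/1484, and |x - 90/37| = |515*37 - 90*212|/(212*37) = 25/7844.
Cross-multiplying, 1*7844 = 7844 < 37100 = 25*1484, so 1/1484 is smaller: the convergent 17/7 is closer to x than 90/37.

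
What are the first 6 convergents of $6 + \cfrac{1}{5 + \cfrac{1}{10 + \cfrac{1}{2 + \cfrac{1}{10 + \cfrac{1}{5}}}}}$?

6/1, 31/5, 316/51, 663/107, 6946/1121, 35393/5712

Using the convergent recurrence p_i = a_i*p_{i-1} + p_{i-2}, q_i = a_i*q_{i-1} + q_{i-2} with p_{-2}=0, p_{-1}=1, q_{-2}=1, q_{-1}=0:
  i=0: a_0=6, p_0 = 6*1 + 0 = 6, q_0 = 6*0 + 1 = 1.
  i=1: a_1=5, p_1 = 5*6 + 1 = 31, q_1 = 5*1 + 0 = 5.
  i=2: a_2=10, p_2 = 10*31 + 6 = 316, q_2 = 10*5 + 1 = 51.
  i=3: a_3=2, p_3 = 2*316 + 31 = 663, q_3 = 2*51 + 5 = 107.
  i=4: a_4=10, p_4 = 10*663 + 316 = 6946, q_4 = 10*107 + 51 = 1121.
  i=5: a_5=5, p_5 = 5*6946 + 663 = 35393, q_5 = 5*1121 + 107 = 5712.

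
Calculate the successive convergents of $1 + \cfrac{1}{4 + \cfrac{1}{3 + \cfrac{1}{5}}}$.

Using the convergent recurrence p_i = a_i*p_{i-1} + p_{i-2}, q_i = a_i*q_{i-1} + q_{i-2} with p_{-2}=0, p_{-1}=1, q_{-2}=1, q_{-1}=0:
  i=0: a_0=1, p_0 = 1*1 + 0 = 1, q_0 = 1*0 + 1 = 1.
  i=1: a_1=4, p_1 = 4*1 + 1 = 5, q_1 = 4*1 + 0 = 4.
  i=2: a_2=3, p_2 = 3*5 + 1 = 16, q_2 = 3*4 + 1 = 13.
  i=3: a_3=5, p_3 = 5*16 + 5 = 85, q_3 = 5*13 + 4 = 69.

1/1, 5/4, 16/13, 85/69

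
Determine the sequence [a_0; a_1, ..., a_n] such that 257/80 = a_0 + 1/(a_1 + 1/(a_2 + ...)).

[3; 4, 1, 2, 2, 2]

Run the Euclidean algorithm on 257 and 80; the successive quotients are the partial quotients a_0, a_1, ... (each step inverts the fractional part left over by the previous one):
  257 = 3*80 + 17, so a_0 = 3.
  80 = 4*17 + 12, so a_1 = 4.
  17 = 1*12 + 5, so a_2 = 1.
  12 = 2*5 + 2, so a_3 = 2.
  5 = 2*2 + 1, so a_4 = 2.
  2 = 2*1 + 0, so a_5 = 2.
The remainder reaches 0 after 6 divisions, so the expansion has 6 partial quotients, read off in order.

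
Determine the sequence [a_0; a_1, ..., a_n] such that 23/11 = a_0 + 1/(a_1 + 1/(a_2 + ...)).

Run the Euclidean algorithm on 23 and 11; the successive quotients are the partial quotients a_0, a_1, ... (each step inverts the fractional part left over by the previous one):
  23 = 2*11 + 1, so a_0 = 2.
  11 = 11*1 + 0, so a_1 = 11.
The remainder reaches 0 after 2 divisions, so the expansion has 2 partial quotients, read off in order.

[2; 11]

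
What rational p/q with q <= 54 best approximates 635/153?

83/20

Expand x = 635/153 as a continued fraction with the Euclidean algorithm:
  635 = 4*153 + 23, so a_0 = 4.
  153 = 6*23 + 15, so a_1 = 6.
  23 = 1*15 + 8, so a_2 = 1.
  15 = 1*8 + 7, so a_3 = 1.
  8 = 1*7 + 1, so a_4 = 1.
  7 = 7*1 + 0, so a_5 = 7.
so x = [4; 6, 1, 1, 1, 7].
Convergents (p_i = a_i*p_{i-1} + p_{i-2}, q_i = a_i*q_{i-1} + q_{i-2} with p_{-2}=0, p_{-1}=1, q_{-2}=1, q_{-1}=0), until the denominator exceeds 54:
  i=0: a_0=4, p_0 = 4*1 + 0 = 4, q_0 = 4*0 + 1 = 1.
  i=1: a_1=6, p_1 = 6*4 + 1 = 25, q_1 = 6*1 + 0 = 6.
  i=2: a_2=1, p_2 = 1*25 + 4 = 29, q_2 = 1*6 + 1 = 7.
  i=3: a_3=1, p_3 = 1*29 + 25 = 54, q_3 = 1*7 + 6 = 13.
  i=4: a_4=1, p_4 = 1*54 + 29 = 83, q_4 = 1*13 + 7 = 20.
  i=5: a_5=7, p_5 = 7*83 + 54 = 635, q_5 = 7*20 + 13 = 153.
q_5 = 153 > 54, so the last convergent with denominator <= 54 is p_4/q_4 = 83/20.
The closest fraction with denominator <= 54 is either p_4/q_4 or the intermediate fraction (k*p_4 + p_3)/(k*q_4 + q_3) with the largest k >= 1 whose denominator stays <= 54; these approach x as k grows, and every other convergent or intermediate fraction in range is farther away.
Largest k: floor((54 - q_3)/q_4) = floor((54 - 13)/20) = 2.
That gives (2*83 + 54)/(2*20 + 13) = 220/53.
Compare the errors: |x - 83/20| = |635*20 - 83*153|/(153*20) = 1/3060, and |x - 220/53| = |635*53 - 220*153|/(153*53) = 5/8109.
Cross-multiplying, 1*8109 = 8109 < 15300 = 5*3060, so 1/3060 is smaller: the convergent 83/20 is closer to x than 220/53.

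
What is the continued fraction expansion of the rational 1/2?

Run the Euclidean algorithm on 1 and 2; the successive quotients are the partial quotients a_0, a_1, ... (each step inverts the fractional part left over by the previous one):
  1 = 0*2 + 1, so a_0 = 0.
  2 = 2*1 + 0, so a_1 = 2.
The remainder reaches 0 after 2 divisions, so the expansion has 2 partial quotients, read off in order.

[0; 2]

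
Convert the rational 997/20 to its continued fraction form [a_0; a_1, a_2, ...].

[49; 1, 5, 1, 2]

Run the Euclidean algorithm on 997 and 20; the successive quotients are the partial quotients a_0, a_1, ... (each step inverts the fractional part left over by the previous one):
  997 = 49*20 + 17, so a_0 = 49.
  20 = 1*17 + 3, so a_1 = 1.
  17 = 5*3 + 2, so a_2 = 5.
  3 = 1*2 + 1, so a_3 = 1.
  2 = 2*1 + 0, so a_4 = 2.
The remainder reaches 0 after 5 divisions, so the expansion has 5 partial quotients, read off in order.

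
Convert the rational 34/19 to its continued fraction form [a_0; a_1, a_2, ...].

[1; 1, 3, 1, 3]

Run the Euclidean algorithm on 34 and 19; the successive quotients are the partial quotients a_0, a_1, ... (each step inverts the fractional part left over by the previous one):
  34 = 1*19 + 15, so a_0 = 1.
  19 = 1*15 + 4, so a_1 = 1.
  15 = 3*4 + 3, so a_2 = 3.
  4 = 1*3 + 1, so a_3 = 1.
  3 = 3*1 + 0, so a_4 = 3.
The remainder reaches 0 after 5 divisions, so the expansion has 5 partial quotients, read off in order.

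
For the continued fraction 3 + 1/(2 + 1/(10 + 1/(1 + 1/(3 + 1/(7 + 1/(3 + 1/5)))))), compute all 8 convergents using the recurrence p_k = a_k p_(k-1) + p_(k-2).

3/1, 7/2, 73/21, 80/23, 313/90, 2271/653, 7126/2049, 37901/10898

Using the convergent recurrence p_i = a_i*p_{i-1} + p_{i-2}, q_i = a_i*q_{i-1} + q_{i-2} with p_{-2}=0, p_{-1}=1, q_{-2}=1, q_{-1}=0:
  i=0: a_0=3, p_0 = 3*1 + 0 = 3, q_0 = 3*0 + 1 = 1.
  i=1: a_1=2, p_1 = 2*3 + 1 = 7, q_1 = 2*1 + 0 = 2.
  i=2: a_2=10, p_2 = 10*7 + 3 = 73, q_2 = 10*2 + 1 = 21.
  i=3: a_3=1, p_3 = 1*73 + 7 = 80, q_3 = 1*21 + 2 = 23.
  i=4: a_4=3, p_4 = 3*80 + 73 = 313, q_4 = 3*23 + 21 = 90.
  i=5: a_5=7, p_5 = 7*313 + 80 = 2271, q_5 = 7*90 + 23 = 653.
  i=6: a_6=3, p_6 = 3*2271 + 313 = 7126, q_6 = 3*653 + 90 = 2049.
  i=7: a_7=5, p_7 = 5*7126 + 2271 = 37901, q_7 = 5*2049 + 653 = 10898.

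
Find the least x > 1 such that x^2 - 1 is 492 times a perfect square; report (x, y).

First expand sqrt(492) as a continued fraction. With x_i = (sqrt(492) + m_i)/d_i and (m_0, d_0) = (0, 1): a_0 = floor(sqrt(492)) = 22, since 22^2 = 484 <= 492 < 529 = 23^2.
Iterate m_{i+1} = d_i*a_i - m_i, d_{i+1} = (492 - m_{i+1}^2)/d_i, a_{i+1} = floor((a_0 + m_{i+1})/d_{i+1}):
  m_1 = 1*22 - 0 = 22, d_1 = (492 - 22^2)/1 = 8/1 = 8, a_1 = floor((22 + 22)/8) = 5.
  m_2 = 8*5 - 22 = 18, d_2 = (492 - 18^2)/8 = 168/8 = 21, a_2 = floor((22 + 18)/21) = 1.
  m_3 = 21*1 - 18 = 3, d_3 = (492 - 3^2)/21 = 483/21 = 23, a_3 = floor((22 + 3)/23) = 1.
  m_4 = 23*1 - 3 = 20, d_4 = (492 - 20^2)/23 = 92/23 = 4, a_4 = floor((22 + 20)/4) = 10.
  m_5 = 4*10 - 20 = 20, d_5 = (492 - 20^2)/4 = 92/4 = 23, a_5 = floor((22 + 20)/23) = 1.
  m_6 = 23*1 - 20 = 3, d_6 = (492 - 3^2)/23 = 483/23 = 21, a_6 = floor((22 + 3)/21) = 1.
  m_7 = 21*1 - 3 = 18, d_7 = (492 - 18^2)/21 = 168/21 = 8, a_7 = floor((22 + 18)/8) = 5.
  m_8 = 8*5 - 18 = 22, d_8 = (492 - 22^2)/8 = 8/8 = 1, a_8 = floor((22 + 22)/1) = 44.
  m_9 = 1*44 - 22 = 22, d_9 = (492 - 22^2)/1 = 8/1 = 8: (m_9, d_9) = (m_1, d_1) = (22, 8), so from here the quotients repeat a_1, ..., a_8; the period length is 8.
So sqrt(492) = [22; (5, 1, 1, 10, 1, 1, 5, 44)] with period length k = 8.
k is even, so the fundamental solution of x^2 - 492y^2 = 1 is (p_{k-1}, q_{k-1}) = (p_7, q_7); compute convergents through index 7.
Convergents (p_i = a_i*p_{i-1} + p_{i-2}, q_i = a_i*q_{i-1} + q_{i-2} with p_{-2}=0, p_{-1}=1, q_{-2}=1, q_{-1}=0):
  i=0: a_0=22, p_0 = 22*1 + 0 = 22, q_0 = 22*0 + 1 = 1.
  i=1: a_1=5, p_1 = 5*22 + 1 = 111, q_1 = 5*1 + 0 = 5.
  i=2: a_2=1, p_2 = 1*111 + 22 = 133, q_2 = 1*5 + 1 = 6.
  i=3: a_3=1, p_3 = 1*133 + 111 = 244, q_3 = 1*6 + 5 = 11.
  i=4: a_4=10, p_4 = 10*244 + 133 = 2573, q_4 = 10*11 + 6 = 116.
  i=5: a_5=1, p_5 = 1*2573 + 244 = 2817, q_5 = 1*116 + 11 = 127.
  i=6: a_6=1, p_6 = 1*2817 + 2573 = 5390, q_6 = 1*127 + 116 = 243.
  i=7: a_7=5, p_7 = 5*5390 + 2817 = 29767, q_7 = 5*243 + 127 = 1342.
Check: 29767^2 - 492*1342^2 = 886074289 - 886074288 = 1, so (x, y) = (29767, 1342) solves the equation, and by the theorem it is the least positive solution.

(x, y) = (29767, 1342)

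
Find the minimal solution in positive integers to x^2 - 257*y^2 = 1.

(x, y) = (513, 32)

First expand sqrt(257) as a continued fraction. With x_i = (sqrt(257) + m_i)/d_i and (m_0, d_0) = (0, 1): a_0 = floor(sqrt(257)) = 16, since 16^2 = 256 <= 257 < 289 = 17^2.
Iterate m_{i+1} = d_i*a_i - m_i, d_{i+1} = (257 - m_{i+1}^2)/d_i, a_{i+1} = floor((a_0 + m_{i+1})/d_{i+1}):
  m_1 = 1*16 - 0 = 16, d_1 = (257 - 16^2)/1 = 1/1 = 1, a_1 = floor((16 + 16)/1) = 32.
  m_2 = 1*32 - 16 = 16, d_2 = (257 - 16^2)/1 = 1/1 = 1: (m_2, d_2) = (m_1, d_1) = (16, 1), so from here the quotient a_1 repeats; the period length is 1.
So sqrt(257) = [16; (32)] with period length k = 1.
k is odd, so (p_{k-1}, q_{k-1}) only solves x^2 - 257y^2 = -1 and the fundamental solution of x^2 - 257y^2 = 1 is (p_{2k-1}, q_{2k-1}) = (p_1, q_1); compute convergents through index 1, running through the period twice.
Convergents (p_i = a_i*p_{i-1} + p_{i-2}, q_i = a_i*q_{i-1} + q_{i-2} with p_{-2}=0, p_{-1}=1, q_{-2}=1, q_{-1}=0):
  i=0: a_0=16, p_0 = 16*1 + 0 = 16, q_0 = 16*0 + 1 = 1.
  i=1: a_1=32, p_1 = 32*16 + 1 = 513, q_1 = 32*1 + 0 = 32.
Indeed p_0^2 - 257*q_0^2 = 256 - 257 = -1, not +1.
Check: 513^2 - 257*32^2 = 263169 - 263168 = 1, so (x, y) = (513, 32) solves the equation, and by the theorem it is the least positive solution.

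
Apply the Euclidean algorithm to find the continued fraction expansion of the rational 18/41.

[0; 2, 3, 1, 1, 2]

Run the Euclidean algorithm on 18 and 41; the successive quotients are the partial quotients a_0, a_1, ... (each step inverts the fractional part left over by the previous one):
  18 = 0*41 + 18, so a_0 = 0.
  41 = 2*18 + 5, so a_1 = 2.
  18 = 3*5 + 3, so a_2 = 3.
  5 = 1*3 + 2, so a_3 = 1.
  3 = 1*2 + 1, so a_4 = 1.
  2 = 2*1 + 0, so a_5 = 2.
The remainder reaches 0 after 6 divisions, so the expansion has 6 partial quotients, read off in order.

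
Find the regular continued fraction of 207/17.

[12; 5, 1, 2]

Run the Euclidean algorithm on 207 and 17; the successive quotients are the partial quotients a_0, a_1, ... (each step inverts the fractional part left over by the previous one):
  207 = 12*17 + 3, so a_0 = 12.
  17 = 5*3 + 2, so a_1 = 5.
  3 = 1*2 + 1, so a_2 = 1.
  2 = 2*1 + 0, so a_3 = 2.
The remainder reaches 0 after 4 divisions, so the expansion has 4 partial quotients, read off in order.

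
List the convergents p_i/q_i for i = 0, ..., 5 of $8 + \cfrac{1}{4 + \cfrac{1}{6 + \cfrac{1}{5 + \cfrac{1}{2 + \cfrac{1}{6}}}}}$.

Using the convergent recurrence p_i = a_i*p_{i-1} + p_{i-2}, q_i = a_i*q_{i-1} + q_{i-2} with p_{-2}=0, p_{-1}=1, q_{-2}=1, q_{-1}=0:
  i=0: a_0=8, p_0 = 8*1 + 0 = 8, q_0 = 8*0 + 1 = 1.
  i=1: a_1=4, p_1 = 4*8 + 1 = 33, q_1 = 4*1 + 0 = 4.
  i=2: a_2=6, p_2 = 6*33 + 8 = 206, q_2 = 6*4 + 1 = 25.
  i=3: a_3=5, p_3 = 5*206 + 33 = 1063, q_3 = 5*25 + 4 = 129.
  i=4: a_4=2, p_4 = 2*1063 + 206 = 2332, q_4 = 2*129 + 25 = 283.
  i=5: a_5=6, p_5 = 6*2332 + 1063 = 15055, q_5 = 6*283 + 129 = 1827.

8/1, 33/4, 206/25, 1063/129, 2332/283, 15055/1827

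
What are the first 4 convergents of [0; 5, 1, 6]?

0/1, 1/5, 1/6, 7/41

Using the convergent recurrence p_i = a_i*p_{i-1} + p_{i-2}, q_i = a_i*q_{i-1} + q_{i-2} with p_{-2}=0, p_{-1}=1, q_{-2}=1, q_{-1}=0:
  i=0: a_0=0, p_0 = 0*1 + 0 = 0, q_0 = 0*0 + 1 = 1.
  i=1: a_1=5, p_1 = 5*0 + 1 = 1, q_1 = 5*1 + 0 = 5.
  i=2: a_2=1, p_2 = 1*1 + 0 = 1, q_2 = 1*5 + 1 = 6.
  i=3: a_3=6, p_3 = 6*1 + 1 = 7, q_3 = 6*6 + 5 = 41.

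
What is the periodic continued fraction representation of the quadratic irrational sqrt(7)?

Write x_i = (sqrt(7) + m_i)/d_i with (m_0, d_0) = (0, 1). a_0 = floor(sqrt(7)) = 2, since 2^2 = 4 <= 7 < 9 = 3^2.
Iterate m_{i+1} = d_i*a_i - m_i, d_{i+1} = (7 - m_{i+1}^2)/d_i, a_{i+1} = floor((a_0 + m_{i+1})/d_{i+1}):
  m_1 = 1*2 - 0 = 2, d_1 = (7 - 2^2)/1 = 3/1 = 3, a_1 = floor((2 + 2)/3) = 1.
  m_2 = 3*1 - 2 = 1, d_2 = (7 - 1^2)/3 = 6/3 = 2, a_2 = floor((2 + 1)/2) = 1.
  m_3 = 2*1 - 1 = 1, d_3 = (7 - 1^2)/2 = 6/2 = 3, a_3 = floor((2 + 1)/3) = 1.
  m_4 = 3*1 - 1 = 2, d_4 = (7 - 2^2)/3 = 3/3 = 1, a_4 = floor((2 + 2)/1) = 4.
  m_5 = 1*4 - 2 = 2, d_5 = (7 - 2^2)/1 = 3/1 = 3: (m_5, d_5) = (m_1, d_1) = (2, 3), so from here the quotients repeat a_1, ..., a_4; the period length is 4.
Hence the expansion of sqrt(7) is a_0 = 2 followed by the repeating block 1, 1, 1, 4 (period 4).

[2; (1, 1, 1, 4)]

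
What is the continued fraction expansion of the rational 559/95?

Run the Euclidean algorithm on 559 and 95; the successive quotients are the partial quotients a_0, a_1, ... (each step inverts the fractional part left over by the previous one):
  559 = 5*95 + 84, so a_0 = 5.
  95 = 1*84 + 11, so a_1 = 1.
  84 = 7*11 + 7, so a_2 = 7.
  11 = 1*7 + 4, so a_3 = 1.
  7 = 1*4 + 3, so a_4 = 1.
  4 = 1*3 + 1, so a_5 = 1.
  3 = 3*1 + 0, so a_6 = 3.
The remainder reaches 0 after 7 divisions, so the expansion has 7 partial quotients, read off in order.

[5; 1, 7, 1, 1, 1, 3]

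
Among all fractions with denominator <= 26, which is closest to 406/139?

73/25

Expand x = 406/139 as a continued fraction with the Euclidean algorithm:
  406 = 2*139 + 128, so a_0 = 2.
  139 = 1*128 + 11, so a_1 = 1.
  128 = 11*11 + 7, so a_2 = 11.
  11 = 1*7 + 4, so a_3 = 1.
  7 = 1*4 + 3, so a_4 = 1.
  4 = 1*3 + 1, so a_5 = 1.
  3 = 3*1 + 0, so a_6 = 3.
so x = [2; 1, 11, 1, 1, 1, 3].
Convergents (p_i = a_i*p_{i-1} + p_{i-2}, q_i = a_i*q_{i-1} + q_{i-2} with p_{-2}=0, p_{-1}=1, q_{-2}=1, q_{-1}=0), until the denominator exceeds 26:
  i=0: a_0=2, p_0 = 2*1 + 0 = 2, q_0 = 2*0 + 1 = 1.
  i=1: a_1=1, p_1 = 1*2 + 1 = 3, q_1 = 1*1 + 0 = 1.
  i=2: a_2=11, p_2 = 11*3 + 2 = 35, q_2 = 11*1 + 1 = 12.
  i=3: a_3=1, p_3 = 1*35 + 3 = 38, q_3 = 1*12 + 1 = 13.
  i=4: a_4=1, p_4 = 1*38 + 35 = 73, q_4 = 1*13 + 12 = 25.
  i=5: a_5=1, p_5 = 1*73 + 38 = 111, q_5 = 1*25 + 13 = 38.
q_5 = 38 > 26, so the last convergent with denominator <= 26 is p_4/q_4 = 73/25.
The closest fraction with denominator <= 26 is either p_4/q_4 or the intermediate fraction (k*p_4 + p_3)/(k*q_4 + q_3) with the largest k >= 1 whose denominator stays <= 26; these approach x as k grows, and every other convergent or intermediate fraction in range is farther away.
Largest k: floor((26 - q_3)/q_4) = floor((26 - 13)/25) = 0.
Since k = 0, no intermediate fraction beyond p_4/q_4 has denominator <= 26, so the convergent 73/25 is the closest (its error is |406*25 - 73*139|/(139*25) = 3/3475).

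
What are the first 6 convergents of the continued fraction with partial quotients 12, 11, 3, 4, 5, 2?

Using the convergent recurrence p_i = a_i*p_{i-1} + p_{i-2}, q_i = a_i*q_{i-1} + q_{i-2} with p_{-2}=0, p_{-1}=1, q_{-2}=1, q_{-1}=0:
  i=0: a_0=12, p_0 = 12*1 + 0 = 12, q_0 = 12*0 + 1 = 1.
  i=1: a_1=11, p_1 = 11*12 + 1 = 133, q_1 = 11*1 + 0 = 11.
  i=2: a_2=3, p_2 = 3*133 + 12 = 411, q_2 = 3*11 + 1 = 34.
  i=3: a_3=4, p_3 = 4*411 + 133 = 1777, q_3 = 4*34 + 11 = 147.
  i=4: a_4=5, p_4 = 5*1777 + 411 = 9296, q_4 = 5*147 + 34 = 769.
  i=5: a_5=2, p_5 = 2*9296 + 1777 = 20369, q_5 = 2*769 + 147 = 1685.

12/1, 133/11, 411/34, 1777/147, 9296/769, 20369/1685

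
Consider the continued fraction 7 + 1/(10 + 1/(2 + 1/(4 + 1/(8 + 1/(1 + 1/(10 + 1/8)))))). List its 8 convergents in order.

7/1, 71/10, 149/21, 667/94, 5485/773, 6152/867, 67005/9443, 542192/76411

Using the convergent recurrence p_i = a_i*p_{i-1} + p_{i-2}, q_i = a_i*q_{i-1} + q_{i-2} with p_{-2}=0, p_{-1}=1, q_{-2}=1, q_{-1}=0:
  i=0: a_0=7, p_0 = 7*1 + 0 = 7, q_0 = 7*0 + 1 = 1.
  i=1: a_1=10, p_1 = 10*7 + 1 = 71, q_1 = 10*1 + 0 = 10.
  i=2: a_2=2, p_2 = 2*71 + 7 = 149, q_2 = 2*10 + 1 = 21.
  i=3: a_3=4, p_3 = 4*149 + 71 = 667, q_3 = 4*21 + 10 = 94.
  i=4: a_4=8, p_4 = 8*667 + 149 = 5485, q_4 = 8*94 + 21 = 773.
  i=5: a_5=1, p_5 = 1*5485 + 667 = 6152, q_5 = 1*773 + 94 = 867.
  i=6: a_6=10, p_6 = 10*6152 + 5485 = 67005, q_6 = 10*867 + 773 = 9443.
  i=7: a_7=8, p_7 = 8*67005 + 6152 = 542192, q_7 = 8*9443 + 867 = 76411.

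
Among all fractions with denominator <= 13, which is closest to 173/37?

14/3

Expand x = 173/37 as a continued fraction with the Euclidean algorithm:
  173 = 4*37 + 25, so a_0 = 4.
  37 = 1*25 + 12, so a_1 = 1.
  25 = 2*12 + 1, so a_2 = 2.
  12 = 12*1 + 0, so a_3 = 12.
so x = [4; 1, 2, 12].
Convergents (p_i = a_i*p_{i-1} + p_{i-2}, q_i = a_i*q_{i-1} + q_{i-2} with p_{-2}=0, p_{-1}=1, q_{-2}=1, q_{-1}=0), until the denominator exceeds 13:
  i=0: a_0=4, p_0 = 4*1 + 0 = 4, q_0 = 4*0 + 1 = 1.
  i=1: a_1=1, p_1 = 1*4 + 1 = 5, q_1 = 1*1 + 0 = 1.
  i=2: a_2=2, p_2 = 2*5 + 4 = 14, q_2 = 2*1 + 1 = 3.
  i=3: a_3=12, p_3 = 12*14 + 5 = 173, q_3 = 12*3 + 1 = 37.
q_3 = 37 > 13, so the last convergent with denominator <= 13 is p_2/q_2 = 14/3.
The closest fraction with denominator <= 13 is either p_2/q_2 or the intermediate fraction (k*p_2 + p_1)/(k*q_2 + q_1) with the largest k >= 1 whose denominator stays <= 13; these approach x as k grows, and every other convergent or intermediate fraction in range is farther away.
Largest k: floor((13 - q_1)/q_2) = floor((13 - 1)/3) = 4.
That gives (4*14 + 5)/(4*3 + 1) = 61/13.
Compare the errors: |x - 14/3| = |173*3 - 14*37|/(37*3) = 1/111, and |x - 61/13| = |173*13 - 61*37|/(37*13) = 8/481.
Cross-multiplying, 1*481 = 481 < 888 = 8*111, so 1/111 is smaller: the convergent 14/3 is closer to x than 61/13.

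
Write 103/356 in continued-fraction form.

[0; 3, 2, 5, 4, 2]

Run the Euclidean algorithm on 103 and 356; the successive quotients are the partial quotients a_0, a_1, ... (each step inverts the fractional part left over by the previous one):
  103 = 0*356 + 103, so a_0 = 0.
  356 = 3*103 + 47, so a_1 = 3.
  103 = 2*47 + 9, so a_2 = 2.
  47 = 5*9 + 2, so a_3 = 5.
  9 = 4*2 + 1, so a_4 = 4.
  2 = 2*1 + 0, so a_5 = 2.
The remainder reaches 0 after 6 divisions, so the expansion has 6 partial quotients, read off in order.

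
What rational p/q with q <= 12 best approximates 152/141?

13/12

Expand x = 152/141 as a continued fraction with the Euclidean algorithm:
  152 = 1*141 + 11, so a_0 = 1.
  141 = 12*11 + 9, so a_1 = 12.
  11 = 1*9 + 2, so a_2 = 1.
  9 = 4*2 + 1, so a_3 = 4.
  2 = 2*1 + 0, so a_4 = 2.
so x = [1; 12, 1, 4, 2].
Convergents (p_i = a_i*p_{i-1} + p_{i-2}, q_i = a_i*q_{i-1} + q_{i-2} with p_{-2}=0, p_{-1}=1, q_{-2}=1, q_{-1}=0), until the denominator exceeds 12:
  i=0: a_0=1, p_0 = 1*1 + 0 = 1, q_0 = 1*0 + 1 = 1.
  i=1: a_1=12, p_1 = 12*1 + 1 = 13, q_1 = 12*1 + 0 = 12.
  i=2: a_2=1, p_2 = 1*13 + 1 = 14, q_2 = 1*12 + 1 = 13.
q_2 = 13 > 12, so the last convergent with denominator <= 12 is p_1/q_1 = 13/12.
The closest fraction with denominator <= 12 is either p_1/q_1 or the intermediate fraction (k*p_1 + p_0)/(k*q_1 + q_0) with the largest k >= 1 whose denominator stays <= 12; these approach x as k grows, and every other convergent or intermediate fraction in range is farther away.
Largest k: floor((12 - q_0)/q_1) = floor((12 - 1)/12) = 0.
Since k = 0, no intermediate fraction beyond p_1/q_1 has denominator <= 12, so the convergent 13/12 is the closest (its error is |152*12 - 13*141|/(141*12) = 9/1692).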